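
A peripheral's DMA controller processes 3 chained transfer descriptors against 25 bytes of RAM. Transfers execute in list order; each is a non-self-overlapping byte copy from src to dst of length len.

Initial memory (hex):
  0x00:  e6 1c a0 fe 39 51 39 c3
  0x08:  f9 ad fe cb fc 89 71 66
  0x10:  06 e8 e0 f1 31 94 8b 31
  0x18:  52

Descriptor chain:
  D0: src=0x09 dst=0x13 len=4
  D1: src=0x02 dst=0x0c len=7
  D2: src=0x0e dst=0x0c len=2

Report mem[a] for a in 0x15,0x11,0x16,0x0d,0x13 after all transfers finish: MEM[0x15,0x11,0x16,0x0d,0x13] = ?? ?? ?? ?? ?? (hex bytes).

MEM[0x15,0x11,0x16,0x0d,0x13] = cb c3 fc 51 ad

D0: mem[0x13..0x16] <- [ad fe cb fc]
D1: mem[0x0c..0x12] <- [a0 fe 39 51 39 c3 f9]
D2: mem[0x0c..0x0d] <- [39 51]
query mem[0x15]=0xcb, mem[0x11]=0xc3, mem[0x16]=0xfc, mem[0x0d]=0x51, mem[0x13]=0xad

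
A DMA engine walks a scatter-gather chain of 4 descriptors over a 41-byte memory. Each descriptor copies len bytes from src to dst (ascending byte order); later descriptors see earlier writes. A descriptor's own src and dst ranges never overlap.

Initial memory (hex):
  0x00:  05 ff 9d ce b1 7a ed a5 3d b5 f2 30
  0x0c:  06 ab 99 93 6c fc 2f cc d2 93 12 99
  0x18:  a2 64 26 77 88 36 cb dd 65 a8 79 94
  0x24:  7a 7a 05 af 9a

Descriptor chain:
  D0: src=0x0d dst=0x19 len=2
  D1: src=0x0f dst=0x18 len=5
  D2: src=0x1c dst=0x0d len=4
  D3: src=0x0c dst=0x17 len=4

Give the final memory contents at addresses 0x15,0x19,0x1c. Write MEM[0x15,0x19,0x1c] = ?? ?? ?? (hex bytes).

  after D0: wrote 2B at 0x19 = ab99
  after D1: wrote 5B at 0x18 = 936cfc2fcc
  after D2: wrote 4B at 0x0d = cc36cbdd
  after D3: wrote 4B at 0x17 = 06cc36cb
query mem[0x15]=0x93, mem[0x19]=0x36, mem[0x1c]=0xcc

MEM[0x15,0x19,0x1c] = 93 36 cc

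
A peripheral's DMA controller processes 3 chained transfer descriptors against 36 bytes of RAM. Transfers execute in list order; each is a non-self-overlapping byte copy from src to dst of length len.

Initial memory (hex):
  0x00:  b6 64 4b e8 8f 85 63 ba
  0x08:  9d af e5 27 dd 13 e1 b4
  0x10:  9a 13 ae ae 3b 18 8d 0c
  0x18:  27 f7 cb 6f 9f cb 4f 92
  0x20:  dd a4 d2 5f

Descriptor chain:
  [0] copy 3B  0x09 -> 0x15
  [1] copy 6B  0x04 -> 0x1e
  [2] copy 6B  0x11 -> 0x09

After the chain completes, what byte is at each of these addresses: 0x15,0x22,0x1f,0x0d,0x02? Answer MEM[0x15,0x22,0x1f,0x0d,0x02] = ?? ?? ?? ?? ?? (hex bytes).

  after D0: wrote 3B at 0x15 = afe527
  after D1: wrote 6B at 0x1e = 8f8563ba9daf
  after D2: wrote 6B at 0x09 = 13aeae3bafe5
query mem[0x15]=0xaf, mem[0x22]=0x9d, mem[0x1f]=0x85, mem[0x0d]=0xaf, mem[0x02]=0x4b

MEM[0x15,0x22,0x1f,0x0d,0x02] = af 9d 85 af 4b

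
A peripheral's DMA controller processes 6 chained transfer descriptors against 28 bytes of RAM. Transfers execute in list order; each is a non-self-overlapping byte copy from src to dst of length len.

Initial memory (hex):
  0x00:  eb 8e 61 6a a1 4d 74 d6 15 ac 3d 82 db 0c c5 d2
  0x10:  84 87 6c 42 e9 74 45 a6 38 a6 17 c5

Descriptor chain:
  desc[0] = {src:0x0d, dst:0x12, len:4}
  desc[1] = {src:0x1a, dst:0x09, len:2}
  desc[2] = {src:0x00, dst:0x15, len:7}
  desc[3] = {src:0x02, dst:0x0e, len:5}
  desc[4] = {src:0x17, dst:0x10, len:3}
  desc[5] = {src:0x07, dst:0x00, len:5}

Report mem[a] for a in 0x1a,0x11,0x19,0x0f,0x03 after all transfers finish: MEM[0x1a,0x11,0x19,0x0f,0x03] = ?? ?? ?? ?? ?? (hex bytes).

D0: mem[0x12..0x15] <- [0c c5 d2 84]
D1: mem[0x09..0x0a] <- [17 c5]
D2: mem[0x15..0x1b] <- [eb 8e 61 6a a1 4d 74]
D3: mem[0x0e..0x12] <- [61 6a a1 4d 74]
D4: mem[0x10..0x12] <- [61 6a a1]
D5: mem[0x00..0x04] <- [d6 15 17 c5 82]
query mem[0x1a]=0x4d, mem[0x11]=0x6a, mem[0x19]=0xa1, mem[0x0f]=0x6a, mem[0x03]=0xc5

MEM[0x1a,0x11,0x19,0x0f,0x03] = 4d 6a a1 6a c5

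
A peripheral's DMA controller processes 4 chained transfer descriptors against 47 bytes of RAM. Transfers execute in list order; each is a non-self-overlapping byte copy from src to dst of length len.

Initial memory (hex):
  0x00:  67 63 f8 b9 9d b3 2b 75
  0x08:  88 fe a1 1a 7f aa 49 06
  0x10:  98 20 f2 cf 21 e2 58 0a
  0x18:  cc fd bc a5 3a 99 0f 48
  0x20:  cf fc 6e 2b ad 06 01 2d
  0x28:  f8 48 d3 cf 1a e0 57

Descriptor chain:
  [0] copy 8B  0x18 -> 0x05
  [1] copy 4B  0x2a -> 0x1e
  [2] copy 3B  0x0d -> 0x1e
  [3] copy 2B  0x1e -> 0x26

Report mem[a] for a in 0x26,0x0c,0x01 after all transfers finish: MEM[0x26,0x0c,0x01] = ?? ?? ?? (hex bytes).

  after D0: wrote 8B at 0x05 = ccfdbca53a990f48
  after D1: wrote 4B at 0x1e = d3cf1ae0
  after D2: wrote 3B at 0x1e = aa4906
  after D3: wrote 2B at 0x26 = aa49
query mem[0x26]=0xaa, mem[0x0c]=0x48, mem[0x01]=0x63

MEM[0x26,0x0c,0x01] = aa 48 63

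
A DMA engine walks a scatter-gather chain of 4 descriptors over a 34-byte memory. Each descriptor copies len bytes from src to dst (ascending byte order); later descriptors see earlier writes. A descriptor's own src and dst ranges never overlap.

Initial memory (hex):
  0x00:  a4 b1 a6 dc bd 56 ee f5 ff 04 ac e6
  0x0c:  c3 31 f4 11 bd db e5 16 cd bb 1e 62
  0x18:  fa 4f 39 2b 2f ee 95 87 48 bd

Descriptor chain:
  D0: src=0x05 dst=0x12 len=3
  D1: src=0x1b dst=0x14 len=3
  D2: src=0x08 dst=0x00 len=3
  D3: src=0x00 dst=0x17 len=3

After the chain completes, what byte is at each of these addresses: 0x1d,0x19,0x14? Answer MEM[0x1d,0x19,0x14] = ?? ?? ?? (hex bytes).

MEM[0x1d,0x19,0x14] = ee ac 2b

  after D0: wrote 3B at 0x12 = 56eef5
  after D1: wrote 3B at 0x14 = 2b2fee
  after D2: wrote 3B at 0x00 = ff04ac
  after D3: wrote 3B at 0x17 = ff04ac
query mem[0x1d]=0xee, mem[0x19]=0xac, mem[0x14]=0x2b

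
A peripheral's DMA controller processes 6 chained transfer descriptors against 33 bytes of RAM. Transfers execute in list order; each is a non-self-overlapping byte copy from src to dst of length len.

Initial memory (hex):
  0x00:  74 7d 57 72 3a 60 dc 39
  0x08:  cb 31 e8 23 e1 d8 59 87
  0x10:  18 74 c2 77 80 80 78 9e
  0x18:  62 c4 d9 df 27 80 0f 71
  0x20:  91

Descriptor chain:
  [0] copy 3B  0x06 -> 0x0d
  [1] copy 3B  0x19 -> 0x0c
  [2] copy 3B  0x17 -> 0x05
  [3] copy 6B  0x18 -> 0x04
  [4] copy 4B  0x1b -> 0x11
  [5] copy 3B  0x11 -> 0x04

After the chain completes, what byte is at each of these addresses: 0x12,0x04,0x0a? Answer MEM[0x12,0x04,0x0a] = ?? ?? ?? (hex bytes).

#0 dst[0x0d+3] := {0xdc,0x39,0xcb}
#1 dst[0x0c+3] := {0xc4,0xd9,0xdf}
#2 dst[0x05+3] := {0x9e,0x62,0xc4}
#3 dst[0x04+6] := {0x62,0xc4,0xd9,0xdf,0x27,0x80}
#4 dst[0x11+4] := {0xdf,0x27,0x80,0x0f}
#5 dst[0x04+3] := {0xdf,0x27,0x80}
query mem[0x12]=0x27, mem[0x04]=0xdf, mem[0x0a]=0xe8

MEM[0x12,0x04,0x0a] = 27 df e8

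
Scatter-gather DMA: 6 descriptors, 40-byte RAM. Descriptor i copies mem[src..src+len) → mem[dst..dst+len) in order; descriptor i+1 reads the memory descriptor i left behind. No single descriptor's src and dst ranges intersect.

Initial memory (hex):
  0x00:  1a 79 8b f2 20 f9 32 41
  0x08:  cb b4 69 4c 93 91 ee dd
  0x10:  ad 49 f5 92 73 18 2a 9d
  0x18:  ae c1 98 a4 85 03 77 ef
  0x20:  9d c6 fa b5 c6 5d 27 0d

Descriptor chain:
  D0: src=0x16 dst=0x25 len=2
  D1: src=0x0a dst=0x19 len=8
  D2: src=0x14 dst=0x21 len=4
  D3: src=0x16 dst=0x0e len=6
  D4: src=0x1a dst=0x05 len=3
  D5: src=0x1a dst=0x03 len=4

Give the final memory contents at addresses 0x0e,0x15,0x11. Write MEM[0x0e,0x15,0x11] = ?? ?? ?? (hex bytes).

MEM[0x0e,0x15,0x11] = 2a 18 69

  after D0: wrote 2B at 0x25 = 2a9d
  after D1: wrote 8B at 0x19 = 694c9391eeddad49
  after D2: wrote 4B at 0x21 = 73182a9d
  after D3: wrote 6B at 0x0e = 2a9dae694c93
  after D4: wrote 3B at 0x05 = 4c9391
  after D5: wrote 4B at 0x03 = 4c9391ee
query mem[0x0e]=0x2a, mem[0x15]=0x18, mem[0x11]=0x69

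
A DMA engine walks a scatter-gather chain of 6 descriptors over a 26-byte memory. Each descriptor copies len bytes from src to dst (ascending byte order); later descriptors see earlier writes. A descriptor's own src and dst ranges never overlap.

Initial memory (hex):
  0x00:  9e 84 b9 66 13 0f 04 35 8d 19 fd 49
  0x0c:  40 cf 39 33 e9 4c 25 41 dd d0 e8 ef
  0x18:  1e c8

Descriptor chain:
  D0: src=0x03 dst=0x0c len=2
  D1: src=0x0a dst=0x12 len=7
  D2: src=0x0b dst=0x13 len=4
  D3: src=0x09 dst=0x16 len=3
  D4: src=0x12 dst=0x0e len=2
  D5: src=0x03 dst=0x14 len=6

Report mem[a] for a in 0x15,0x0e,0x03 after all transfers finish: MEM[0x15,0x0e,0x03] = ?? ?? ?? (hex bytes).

MEM[0x15,0x0e,0x03] = 13 fd 66

[0] 0x03->0x0c len=2 : 66 13
[1] 0x0a->0x12 len=7 : fd 49 66 13 39 33 e9
[2] 0x0b->0x13 len=4 : 49 66 13 39
[3] 0x09->0x16 len=3 : 19 fd 49
[4] 0x12->0x0e len=2 : fd 49
[5] 0x03->0x14 len=6 : 66 13 0f 04 35 8d
query mem[0x15]=0x13, mem[0x0e]=0xfd, mem[0x03]=0x66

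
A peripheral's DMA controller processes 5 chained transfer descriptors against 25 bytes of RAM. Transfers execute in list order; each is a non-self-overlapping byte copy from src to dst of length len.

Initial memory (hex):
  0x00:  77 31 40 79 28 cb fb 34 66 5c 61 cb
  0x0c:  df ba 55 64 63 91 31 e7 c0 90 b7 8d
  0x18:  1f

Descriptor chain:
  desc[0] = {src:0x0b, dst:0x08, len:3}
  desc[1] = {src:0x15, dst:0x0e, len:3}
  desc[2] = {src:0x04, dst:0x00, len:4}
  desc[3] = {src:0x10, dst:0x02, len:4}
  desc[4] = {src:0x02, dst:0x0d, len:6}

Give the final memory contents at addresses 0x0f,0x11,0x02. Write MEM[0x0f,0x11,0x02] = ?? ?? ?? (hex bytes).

MEM[0x0f,0x11,0x02] = 31 fb 8d

D0: mem[0x08..0x0a] <- [cb df ba]
D1: mem[0x0e..0x10] <- [90 b7 8d]
D2: mem[0x00..0x03] <- [28 cb fb 34]
D3: mem[0x02..0x05] <- [8d 91 31 e7]
D4: mem[0x0d..0x12] <- [8d 91 31 e7 fb 34]
query mem[0x0f]=0x31, mem[0x11]=0xfb, mem[0x02]=0x8d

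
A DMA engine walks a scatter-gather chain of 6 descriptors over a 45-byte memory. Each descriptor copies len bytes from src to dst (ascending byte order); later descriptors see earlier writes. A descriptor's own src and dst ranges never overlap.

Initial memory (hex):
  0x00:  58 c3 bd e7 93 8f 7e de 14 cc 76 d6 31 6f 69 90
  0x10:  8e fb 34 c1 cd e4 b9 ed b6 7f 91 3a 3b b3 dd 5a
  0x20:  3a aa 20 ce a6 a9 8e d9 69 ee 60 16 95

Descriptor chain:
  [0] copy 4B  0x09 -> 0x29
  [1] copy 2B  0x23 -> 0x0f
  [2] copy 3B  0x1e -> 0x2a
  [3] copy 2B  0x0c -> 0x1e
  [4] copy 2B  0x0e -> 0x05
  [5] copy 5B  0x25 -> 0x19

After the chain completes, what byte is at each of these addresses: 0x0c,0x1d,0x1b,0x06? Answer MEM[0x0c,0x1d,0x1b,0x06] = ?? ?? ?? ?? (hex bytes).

[0] 0x09->0x29 len=4 : cc 76 d6 31
[1] 0x23->0x0f len=2 : ce a6
[2] 0x1e->0x2a len=3 : dd 5a 3a
[3] 0x0c->0x1e len=2 : 31 6f
[4] 0x0e->0x05 len=2 : 69 ce
[5] 0x25->0x19 len=5 : a9 8e d9 69 cc
query mem[0x0c]=0x31, mem[0x1d]=0xcc, mem[0x1b]=0xd9, mem[0x06]=0xce

MEM[0x0c,0x1d,0x1b,0x06] = 31 cc d9 ce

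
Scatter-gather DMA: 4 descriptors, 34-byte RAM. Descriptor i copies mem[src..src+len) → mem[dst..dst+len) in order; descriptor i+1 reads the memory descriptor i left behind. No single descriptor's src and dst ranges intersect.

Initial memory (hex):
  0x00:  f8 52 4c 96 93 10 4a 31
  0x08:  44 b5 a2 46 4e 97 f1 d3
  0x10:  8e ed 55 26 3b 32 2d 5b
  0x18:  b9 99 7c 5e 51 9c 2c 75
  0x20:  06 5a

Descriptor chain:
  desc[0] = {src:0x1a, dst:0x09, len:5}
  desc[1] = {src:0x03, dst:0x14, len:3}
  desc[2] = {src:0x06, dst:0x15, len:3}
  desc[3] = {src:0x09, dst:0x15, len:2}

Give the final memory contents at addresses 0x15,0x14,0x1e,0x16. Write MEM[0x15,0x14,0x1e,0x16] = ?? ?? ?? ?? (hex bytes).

D0: mem[0x09..0x0d] <- [7c 5e 51 9c 2c]
D1: mem[0x14..0x16] <- [96 93 10]
D2: mem[0x15..0x17] <- [4a 31 44]
D3: mem[0x15..0x16] <- [7c 5e]
query mem[0x15]=0x7c, mem[0x14]=0x96, mem[0x1e]=0x2c, mem[0x16]=0x5e

MEM[0x15,0x14,0x1e,0x16] = 7c 96 2c 5e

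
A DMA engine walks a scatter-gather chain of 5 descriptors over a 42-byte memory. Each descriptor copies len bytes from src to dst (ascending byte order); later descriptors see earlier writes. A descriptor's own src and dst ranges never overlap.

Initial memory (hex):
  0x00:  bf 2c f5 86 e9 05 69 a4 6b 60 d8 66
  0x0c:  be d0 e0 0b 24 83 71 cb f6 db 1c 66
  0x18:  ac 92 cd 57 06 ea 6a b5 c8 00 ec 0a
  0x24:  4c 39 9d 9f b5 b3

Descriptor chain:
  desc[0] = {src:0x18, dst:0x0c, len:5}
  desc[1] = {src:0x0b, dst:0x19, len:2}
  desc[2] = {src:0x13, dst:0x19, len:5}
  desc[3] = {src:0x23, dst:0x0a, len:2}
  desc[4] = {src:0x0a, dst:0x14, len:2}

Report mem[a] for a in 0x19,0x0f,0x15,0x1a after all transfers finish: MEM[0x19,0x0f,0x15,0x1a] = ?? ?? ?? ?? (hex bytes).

MEM[0x19,0x0f,0x15,0x1a] = cb 57 4c f6

#0 dst[0x0c+5] := {0xac,0x92,0xcd,0x57,0x06}
#1 dst[0x19+2] := {0x66,0xac}
#2 dst[0x19+5] := {0xcb,0xf6,0xdb,0x1c,0x66}
#3 dst[0x0a+2] := {0x0a,0x4c}
#4 dst[0x14+2] := {0x0a,0x4c}
query mem[0x19]=0xcb, mem[0x0f]=0x57, mem[0x15]=0x4c, mem[0x1a]=0xf6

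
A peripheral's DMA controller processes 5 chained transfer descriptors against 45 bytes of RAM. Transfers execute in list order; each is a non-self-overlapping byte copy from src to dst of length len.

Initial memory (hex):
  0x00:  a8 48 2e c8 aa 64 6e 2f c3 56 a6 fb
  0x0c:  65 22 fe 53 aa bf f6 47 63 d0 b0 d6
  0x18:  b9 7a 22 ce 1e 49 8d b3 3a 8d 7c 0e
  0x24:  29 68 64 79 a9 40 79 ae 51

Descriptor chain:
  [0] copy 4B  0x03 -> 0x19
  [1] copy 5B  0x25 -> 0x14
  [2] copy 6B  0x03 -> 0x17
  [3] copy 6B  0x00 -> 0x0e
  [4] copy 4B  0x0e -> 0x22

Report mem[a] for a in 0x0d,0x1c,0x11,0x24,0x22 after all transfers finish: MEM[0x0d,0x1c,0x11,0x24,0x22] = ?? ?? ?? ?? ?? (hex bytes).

MEM[0x0d,0x1c,0x11,0x24,0x22] = 22 c3 c8 2e a8

  after D0: wrote 4B at 0x19 = c8aa646e
  after D1: wrote 5B at 0x14 = 686479a940
  after D2: wrote 6B at 0x17 = c8aa646e2fc3
  after D3: wrote 6B at 0x0e = a8482ec8aa64
  after D4: wrote 4B at 0x22 = a8482ec8
query mem[0x0d]=0x22, mem[0x1c]=0xc3, mem[0x11]=0xc8, mem[0x24]=0x2e, mem[0x22]=0xa8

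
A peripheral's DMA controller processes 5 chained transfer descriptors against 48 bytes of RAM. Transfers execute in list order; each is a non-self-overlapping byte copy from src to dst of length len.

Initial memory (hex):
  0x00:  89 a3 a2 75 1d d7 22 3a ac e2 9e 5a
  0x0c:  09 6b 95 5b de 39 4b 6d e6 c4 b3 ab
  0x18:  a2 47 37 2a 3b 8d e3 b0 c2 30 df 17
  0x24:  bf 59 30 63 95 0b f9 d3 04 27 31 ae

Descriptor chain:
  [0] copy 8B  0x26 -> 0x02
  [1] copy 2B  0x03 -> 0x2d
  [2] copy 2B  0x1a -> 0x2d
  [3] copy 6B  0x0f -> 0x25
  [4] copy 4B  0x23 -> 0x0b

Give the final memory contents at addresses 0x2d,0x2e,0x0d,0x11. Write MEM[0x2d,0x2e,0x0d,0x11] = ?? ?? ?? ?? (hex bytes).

MEM[0x2d,0x2e,0x0d,0x11] = 37 2a 5b 39

[0] 0x26->0x02 len=8 : 30 63 95 0b f9 d3 04 27
[1] 0x03->0x2d len=2 : 63 95
[2] 0x1a->0x2d len=2 : 37 2a
[3] 0x0f->0x25 len=6 : 5b de 39 4b 6d e6
[4] 0x23->0x0b len=4 : 17 bf 5b de
query mem[0x2d]=0x37, mem[0x2e]=0x2a, mem[0x0d]=0x5b, mem[0x11]=0x39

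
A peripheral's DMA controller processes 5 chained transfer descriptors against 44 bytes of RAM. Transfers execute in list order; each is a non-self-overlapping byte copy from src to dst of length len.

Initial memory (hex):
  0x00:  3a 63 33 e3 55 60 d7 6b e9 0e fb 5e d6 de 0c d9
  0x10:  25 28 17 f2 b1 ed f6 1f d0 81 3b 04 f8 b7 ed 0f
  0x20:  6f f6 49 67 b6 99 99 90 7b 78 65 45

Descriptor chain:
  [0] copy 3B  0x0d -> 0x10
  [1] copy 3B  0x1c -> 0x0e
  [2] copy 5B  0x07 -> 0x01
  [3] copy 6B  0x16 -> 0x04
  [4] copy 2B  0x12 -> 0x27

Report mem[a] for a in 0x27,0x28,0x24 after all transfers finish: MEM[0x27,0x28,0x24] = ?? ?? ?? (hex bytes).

MEM[0x27,0x28,0x24] = d9 f2 b6

  after D0: wrote 3B at 0x10 = de0cd9
  after D1: wrote 3B at 0x0e = f8b7ed
  after D2: wrote 5B at 0x01 = 6be90efb5e
  after D3: wrote 6B at 0x04 = f61fd0813b04
  after D4: wrote 2B at 0x27 = d9f2
query mem[0x27]=0xd9, mem[0x28]=0xf2, mem[0x24]=0xb6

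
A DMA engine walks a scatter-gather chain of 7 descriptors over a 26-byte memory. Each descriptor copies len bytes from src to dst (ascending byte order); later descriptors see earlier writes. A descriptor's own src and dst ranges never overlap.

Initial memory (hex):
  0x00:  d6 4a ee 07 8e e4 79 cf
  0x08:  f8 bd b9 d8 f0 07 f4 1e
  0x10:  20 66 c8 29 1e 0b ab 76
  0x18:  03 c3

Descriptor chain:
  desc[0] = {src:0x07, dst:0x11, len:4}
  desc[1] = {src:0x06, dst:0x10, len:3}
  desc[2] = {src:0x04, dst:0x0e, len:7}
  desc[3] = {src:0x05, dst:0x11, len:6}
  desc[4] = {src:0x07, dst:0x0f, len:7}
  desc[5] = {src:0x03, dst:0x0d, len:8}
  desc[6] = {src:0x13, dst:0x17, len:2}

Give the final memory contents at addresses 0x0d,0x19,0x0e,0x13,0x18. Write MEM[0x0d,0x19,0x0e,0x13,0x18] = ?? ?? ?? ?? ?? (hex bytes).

#0 dst[0x11+4] := {0xcf,0xf8,0xbd,0xb9}
#1 dst[0x10+3] := {0x79,0xcf,0xf8}
#2 dst[0x0e+7] := {0x8e,0xe4,0x79,0xcf,0xf8,0xbd,0xb9}
#3 dst[0x11+6] := {0xe4,0x79,0xcf,0xf8,0xbd,0xb9}
#4 dst[0x0f+7] := {0xcf,0xf8,0xbd,0xb9,0xd8,0xf0,0x07}
#5 dst[0x0d+8] := {0x07,0x8e,0xe4,0x79,0xcf,0xf8,0xbd,0xb9}
#6 dst[0x17+2] := {0xbd,0xb9}
query mem[0x0d]=0x07, mem[0x19]=0xc3, mem[0x0e]=0x8e, mem[0x13]=0xbd, mem[0x18]=0xb9

MEM[0x0d,0x19,0x0e,0x13,0x18] = 07 c3 8e bd b9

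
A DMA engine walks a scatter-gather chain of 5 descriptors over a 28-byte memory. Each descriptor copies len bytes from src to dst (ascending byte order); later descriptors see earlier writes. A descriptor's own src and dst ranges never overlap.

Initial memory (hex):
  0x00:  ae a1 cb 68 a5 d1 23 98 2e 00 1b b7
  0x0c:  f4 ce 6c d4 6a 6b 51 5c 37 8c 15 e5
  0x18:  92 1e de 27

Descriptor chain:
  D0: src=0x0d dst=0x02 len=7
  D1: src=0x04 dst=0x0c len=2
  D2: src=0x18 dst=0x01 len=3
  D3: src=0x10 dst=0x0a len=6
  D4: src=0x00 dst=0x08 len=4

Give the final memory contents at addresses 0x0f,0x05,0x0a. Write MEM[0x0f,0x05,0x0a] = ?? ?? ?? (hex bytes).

MEM[0x0f,0x05,0x0a] = 8c 6a 1e

#0 dst[0x02+7] := {0xce,0x6c,0xd4,0x6a,0x6b,0x51,0x5c}
#1 dst[0x0c+2] := {0xd4,0x6a}
#2 dst[0x01+3] := {0x92,0x1e,0xde}
#3 dst[0x0a+6] := {0x6a,0x6b,0x51,0x5c,0x37,0x8c}
#4 dst[0x08+4] := {0xae,0x92,0x1e,0xde}
query mem[0x0f]=0x8c, mem[0x05]=0x6a, mem[0x0a]=0x1e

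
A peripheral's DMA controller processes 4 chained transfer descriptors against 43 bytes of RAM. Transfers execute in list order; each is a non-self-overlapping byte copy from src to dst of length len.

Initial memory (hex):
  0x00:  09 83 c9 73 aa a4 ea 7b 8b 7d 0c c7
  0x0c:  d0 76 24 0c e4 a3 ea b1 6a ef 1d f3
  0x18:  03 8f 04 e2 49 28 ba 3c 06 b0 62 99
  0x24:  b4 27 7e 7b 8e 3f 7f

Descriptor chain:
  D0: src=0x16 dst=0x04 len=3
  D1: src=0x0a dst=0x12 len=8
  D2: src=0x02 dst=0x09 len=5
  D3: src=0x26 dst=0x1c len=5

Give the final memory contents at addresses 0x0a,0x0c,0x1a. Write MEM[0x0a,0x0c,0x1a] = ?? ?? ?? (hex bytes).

[0] 0x16->0x04 len=3 : 1d f3 03
[1] 0x0a->0x12 len=8 : 0c c7 d0 76 24 0c e4 a3
[2] 0x02->0x09 len=5 : c9 73 1d f3 03
[3] 0x26->0x1c len=5 : 7e 7b 8e 3f 7f
query mem[0x0a]=0x73, mem[0x0c]=0xf3, mem[0x1a]=0x04

MEM[0x0a,0x0c,0x1a] = 73 f3 04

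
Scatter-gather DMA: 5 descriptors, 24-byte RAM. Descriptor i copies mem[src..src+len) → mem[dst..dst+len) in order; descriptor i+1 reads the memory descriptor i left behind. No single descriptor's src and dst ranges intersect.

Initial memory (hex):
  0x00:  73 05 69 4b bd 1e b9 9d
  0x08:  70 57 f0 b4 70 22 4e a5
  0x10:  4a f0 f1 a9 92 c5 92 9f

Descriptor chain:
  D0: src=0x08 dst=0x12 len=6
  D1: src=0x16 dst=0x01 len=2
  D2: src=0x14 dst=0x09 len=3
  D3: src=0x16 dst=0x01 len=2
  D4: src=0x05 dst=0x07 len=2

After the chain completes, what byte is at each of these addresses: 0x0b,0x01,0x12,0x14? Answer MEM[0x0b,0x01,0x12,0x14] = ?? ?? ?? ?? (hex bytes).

D0: mem[0x12..0x17] <- [70 57 f0 b4 70 22]
D1: mem[0x01..0x02] <- [70 22]
D2: mem[0x09..0x0b] <- [f0 b4 70]
D3: mem[0x01..0x02] <- [70 22]
D4: mem[0x07..0x08] <- [1e b9]
query mem[0x0b]=0x70, mem[0x01]=0x70, mem[0x12]=0x70, mem[0x14]=0xf0

MEM[0x0b,0x01,0x12,0x14] = 70 70 70 f0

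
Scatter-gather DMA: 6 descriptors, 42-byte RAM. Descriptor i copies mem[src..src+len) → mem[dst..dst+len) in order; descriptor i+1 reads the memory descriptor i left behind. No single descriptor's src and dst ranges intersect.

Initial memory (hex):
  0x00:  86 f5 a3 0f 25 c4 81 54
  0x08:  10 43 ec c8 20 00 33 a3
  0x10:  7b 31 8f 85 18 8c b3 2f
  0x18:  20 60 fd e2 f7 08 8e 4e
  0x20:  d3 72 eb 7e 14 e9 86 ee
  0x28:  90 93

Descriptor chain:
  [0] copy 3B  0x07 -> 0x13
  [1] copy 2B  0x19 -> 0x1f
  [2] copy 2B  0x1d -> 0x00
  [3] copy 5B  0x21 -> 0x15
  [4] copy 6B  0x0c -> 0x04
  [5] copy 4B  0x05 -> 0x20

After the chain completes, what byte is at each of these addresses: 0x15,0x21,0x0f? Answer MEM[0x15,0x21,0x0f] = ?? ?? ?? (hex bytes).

D0: mem[0x13..0x15] <- [54 10 43]
D1: mem[0x1f..0x20] <- [60 fd]
D2: mem[0x00..0x01] <- [08 8e]
D3: mem[0x15..0x19] <- [72 eb 7e 14 e9]
D4: mem[0x04..0x09] <- [20 00 33 a3 7b 31]
D5: mem[0x20..0x23] <- [00 33 a3 7b]
query mem[0x15]=0x72, mem[0x21]=0x33, mem[0x0f]=0xa3

MEM[0x15,0x21,0x0f] = 72 33 a3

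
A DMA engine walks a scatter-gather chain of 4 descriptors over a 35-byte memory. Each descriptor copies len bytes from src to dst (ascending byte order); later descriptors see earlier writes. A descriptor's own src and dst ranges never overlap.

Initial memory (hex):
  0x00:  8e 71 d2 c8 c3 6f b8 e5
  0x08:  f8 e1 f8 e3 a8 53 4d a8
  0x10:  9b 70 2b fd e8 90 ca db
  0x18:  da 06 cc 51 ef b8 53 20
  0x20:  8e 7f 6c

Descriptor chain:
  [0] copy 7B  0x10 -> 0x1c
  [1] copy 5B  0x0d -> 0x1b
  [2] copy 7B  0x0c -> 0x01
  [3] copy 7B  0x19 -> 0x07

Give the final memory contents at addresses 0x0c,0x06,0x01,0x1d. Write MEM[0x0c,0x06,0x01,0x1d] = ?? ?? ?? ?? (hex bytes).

[0] 0x10->0x1c len=7 : 9b 70 2b fd e8 90 ca
[1] 0x0d->0x1b len=5 : 53 4d a8 9b 70
[2] 0x0c->0x01 len=7 : a8 53 4d a8 9b 70 2b
[3] 0x19->0x07 len=7 : 06 cc 53 4d a8 9b 70
query mem[0x0c]=0x9b, mem[0x06]=0x70, mem[0x01]=0xa8, mem[0x1d]=0xa8

MEM[0x0c,0x06,0x01,0x1d] = 9b 70 a8 a8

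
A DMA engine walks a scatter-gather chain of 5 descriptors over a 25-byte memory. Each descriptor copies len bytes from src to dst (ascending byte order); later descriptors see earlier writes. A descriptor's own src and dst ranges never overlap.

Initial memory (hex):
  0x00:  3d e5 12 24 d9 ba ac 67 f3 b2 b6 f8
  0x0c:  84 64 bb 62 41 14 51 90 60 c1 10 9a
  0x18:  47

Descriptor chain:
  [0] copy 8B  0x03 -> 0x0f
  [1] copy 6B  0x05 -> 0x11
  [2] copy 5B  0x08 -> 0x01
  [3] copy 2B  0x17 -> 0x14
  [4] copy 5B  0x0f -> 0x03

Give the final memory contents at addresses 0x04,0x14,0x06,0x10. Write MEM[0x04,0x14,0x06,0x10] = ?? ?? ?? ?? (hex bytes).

[0] 0x03->0x0f len=8 : 24 d9 ba ac 67 f3 b2 b6
[1] 0x05->0x11 len=6 : ba ac 67 f3 b2 b6
[2] 0x08->0x01 len=5 : f3 b2 b6 f8 84
[3] 0x17->0x14 len=2 : 9a 47
[4] 0x0f->0x03 len=5 : 24 d9 ba ac 67
query mem[0x04]=0xd9, mem[0x14]=0x9a, mem[0x06]=0xac, mem[0x10]=0xd9

MEM[0x04,0x14,0x06,0x10] = d9 9a ac d9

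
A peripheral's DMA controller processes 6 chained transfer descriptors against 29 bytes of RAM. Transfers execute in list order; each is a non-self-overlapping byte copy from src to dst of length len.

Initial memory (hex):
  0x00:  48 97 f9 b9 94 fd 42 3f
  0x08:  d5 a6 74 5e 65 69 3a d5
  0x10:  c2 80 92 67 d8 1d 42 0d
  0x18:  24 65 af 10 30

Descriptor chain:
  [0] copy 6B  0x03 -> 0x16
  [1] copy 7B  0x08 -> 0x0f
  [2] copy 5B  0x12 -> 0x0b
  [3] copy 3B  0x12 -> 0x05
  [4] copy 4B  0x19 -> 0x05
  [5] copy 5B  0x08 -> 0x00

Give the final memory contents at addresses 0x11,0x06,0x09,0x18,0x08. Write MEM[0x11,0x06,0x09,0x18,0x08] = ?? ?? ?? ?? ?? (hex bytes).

D0: mem[0x16..0x1b] <- [b9 94 fd 42 3f d5]
D1: mem[0x0f..0x15] <- [d5 a6 74 5e 65 69 3a]
D2: mem[0x0b..0x0f] <- [5e 65 69 3a b9]
D3: mem[0x05..0x07] <- [5e 65 69]
D4: mem[0x05..0x08] <- [42 3f d5 30]
D5: mem[0x00..0x04] <- [30 a6 74 5e 65]
query mem[0x11]=0x74, mem[0x06]=0x3f, mem[0x09]=0xa6, mem[0x18]=0xfd, mem[0x08]=0x30

MEM[0x11,0x06,0x09,0x18,0x08] = 74 3f a6 fd 30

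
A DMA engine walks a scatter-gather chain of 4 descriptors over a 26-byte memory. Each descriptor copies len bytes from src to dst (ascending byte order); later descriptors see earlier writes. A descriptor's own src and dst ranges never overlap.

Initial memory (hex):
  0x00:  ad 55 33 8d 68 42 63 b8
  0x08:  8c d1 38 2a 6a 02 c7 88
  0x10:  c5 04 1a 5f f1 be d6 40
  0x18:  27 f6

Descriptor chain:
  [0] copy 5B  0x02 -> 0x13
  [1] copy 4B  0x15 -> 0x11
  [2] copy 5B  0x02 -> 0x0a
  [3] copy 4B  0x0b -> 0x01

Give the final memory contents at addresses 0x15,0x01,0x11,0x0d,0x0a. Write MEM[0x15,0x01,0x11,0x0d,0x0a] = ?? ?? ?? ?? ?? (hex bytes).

[0] 0x02->0x13 len=5 : 33 8d 68 42 63
[1] 0x15->0x11 len=4 : 68 42 63 27
[2] 0x02->0x0a len=5 : 33 8d 68 42 63
[3] 0x0b->0x01 len=4 : 8d 68 42 63
query mem[0x15]=0x68, mem[0x01]=0x8d, mem[0x11]=0x68, mem[0x0d]=0x42, mem[0x0a]=0x33

MEM[0x15,0x01,0x11,0x0d,0x0a] = 68 8d 68 42 33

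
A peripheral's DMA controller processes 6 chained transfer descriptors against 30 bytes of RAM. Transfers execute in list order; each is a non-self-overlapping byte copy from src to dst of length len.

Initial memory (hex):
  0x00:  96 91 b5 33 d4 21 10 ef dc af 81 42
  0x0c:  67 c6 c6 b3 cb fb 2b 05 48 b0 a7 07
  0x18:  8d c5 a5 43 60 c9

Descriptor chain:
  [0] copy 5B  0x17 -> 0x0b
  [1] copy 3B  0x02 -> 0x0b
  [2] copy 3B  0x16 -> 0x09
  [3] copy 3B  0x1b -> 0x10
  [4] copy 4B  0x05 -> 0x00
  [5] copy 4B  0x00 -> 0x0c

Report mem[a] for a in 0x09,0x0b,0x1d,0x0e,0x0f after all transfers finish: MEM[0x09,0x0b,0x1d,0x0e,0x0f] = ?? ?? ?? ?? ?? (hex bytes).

MEM[0x09,0x0b,0x1d,0x0e,0x0f] = a7 8d c9 ef dc

#0 dst[0x0b+5] := {0x07,0x8d,0xc5,0xa5,0x43}
#1 dst[0x0b+3] := {0xb5,0x33,0xd4}
#2 dst[0x09+3] := {0xa7,0x07,0x8d}
#3 dst[0x10+3] := {0x43,0x60,0xc9}
#4 dst[0x00+4] := {0x21,0x10,0xef,0xdc}
#5 dst[0x0c+4] := {0x21,0x10,0xef,0xdc}
query mem[0x09]=0xa7, mem[0x0b]=0x8d, mem[0x1d]=0xc9, mem[0x0e]=0xef, mem[0x0f]=0xdc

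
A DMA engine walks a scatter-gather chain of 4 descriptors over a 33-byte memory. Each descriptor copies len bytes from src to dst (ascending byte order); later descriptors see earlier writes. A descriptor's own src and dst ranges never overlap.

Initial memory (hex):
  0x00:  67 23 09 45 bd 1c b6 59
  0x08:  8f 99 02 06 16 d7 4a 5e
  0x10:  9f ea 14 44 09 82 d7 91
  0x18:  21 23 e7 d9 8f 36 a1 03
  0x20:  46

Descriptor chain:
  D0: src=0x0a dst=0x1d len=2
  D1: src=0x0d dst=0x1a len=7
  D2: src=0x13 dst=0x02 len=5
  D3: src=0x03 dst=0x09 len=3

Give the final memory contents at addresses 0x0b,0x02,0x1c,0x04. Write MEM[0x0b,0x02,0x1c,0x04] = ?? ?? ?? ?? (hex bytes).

[0] 0x0a->0x1d len=2 : 02 06
[1] 0x0d->0x1a len=7 : d7 4a 5e 9f ea 14 44
[2] 0x13->0x02 len=5 : 44 09 82 d7 91
[3] 0x03->0x09 len=3 : 09 82 d7
query mem[0x0b]=0xd7, mem[0x02]=0x44, mem[0x1c]=0x5e, mem[0x04]=0x82

MEM[0x0b,0x02,0x1c,0x04] = d7 44 5e 82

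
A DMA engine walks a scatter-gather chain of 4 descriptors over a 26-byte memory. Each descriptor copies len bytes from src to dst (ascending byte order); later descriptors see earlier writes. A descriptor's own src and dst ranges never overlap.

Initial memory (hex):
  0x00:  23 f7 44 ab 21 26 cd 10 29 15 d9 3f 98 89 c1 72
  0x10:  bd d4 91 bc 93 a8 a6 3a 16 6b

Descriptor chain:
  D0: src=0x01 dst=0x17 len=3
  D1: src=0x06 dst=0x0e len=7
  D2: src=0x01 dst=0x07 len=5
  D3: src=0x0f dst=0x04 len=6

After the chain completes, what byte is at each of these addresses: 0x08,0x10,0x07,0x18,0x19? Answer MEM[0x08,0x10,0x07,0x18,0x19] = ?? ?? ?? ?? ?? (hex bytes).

MEM[0x08,0x10,0x07,0x18,0x19] = 3f 29 d9 44 ab

#0 dst[0x17+3] := {0xf7,0x44,0xab}
#1 dst[0x0e+7] := {0xcd,0x10,0x29,0x15,0xd9,0x3f,0x98}
#2 dst[0x07+5] := {0xf7,0x44,0xab,0x21,0x26}
#3 dst[0x04+6] := {0x10,0x29,0x15,0xd9,0x3f,0x98}
query mem[0x08]=0x3f, mem[0x10]=0x29, mem[0x07]=0xd9, mem[0x18]=0x44, mem[0x19]=0xab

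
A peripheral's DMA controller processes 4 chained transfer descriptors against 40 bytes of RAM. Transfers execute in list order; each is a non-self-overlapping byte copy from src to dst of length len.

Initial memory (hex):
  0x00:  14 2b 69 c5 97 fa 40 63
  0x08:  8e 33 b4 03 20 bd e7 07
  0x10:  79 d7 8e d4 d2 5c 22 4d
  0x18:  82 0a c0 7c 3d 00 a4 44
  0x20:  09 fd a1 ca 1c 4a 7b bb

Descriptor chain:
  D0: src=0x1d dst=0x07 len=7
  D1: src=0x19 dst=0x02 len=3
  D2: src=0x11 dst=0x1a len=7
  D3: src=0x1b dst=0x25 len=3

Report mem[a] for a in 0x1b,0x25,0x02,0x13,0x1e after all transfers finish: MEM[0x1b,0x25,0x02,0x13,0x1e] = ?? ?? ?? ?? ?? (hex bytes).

[0] 0x1d->0x07 len=7 : 00 a4 44 09 fd a1 ca
[1] 0x19->0x02 len=3 : 0a c0 7c
[2] 0x11->0x1a len=7 : d7 8e d4 d2 5c 22 4d
[3] 0x1b->0x25 len=3 : 8e d4 d2
query mem[0x1b]=0x8e, mem[0x25]=0x8e, mem[0x02]=0x0a, mem[0x13]=0xd4, mem[0x1e]=0x5c

MEM[0x1b,0x25,0x02,0x13,0x1e] = 8e 8e 0a d4 5c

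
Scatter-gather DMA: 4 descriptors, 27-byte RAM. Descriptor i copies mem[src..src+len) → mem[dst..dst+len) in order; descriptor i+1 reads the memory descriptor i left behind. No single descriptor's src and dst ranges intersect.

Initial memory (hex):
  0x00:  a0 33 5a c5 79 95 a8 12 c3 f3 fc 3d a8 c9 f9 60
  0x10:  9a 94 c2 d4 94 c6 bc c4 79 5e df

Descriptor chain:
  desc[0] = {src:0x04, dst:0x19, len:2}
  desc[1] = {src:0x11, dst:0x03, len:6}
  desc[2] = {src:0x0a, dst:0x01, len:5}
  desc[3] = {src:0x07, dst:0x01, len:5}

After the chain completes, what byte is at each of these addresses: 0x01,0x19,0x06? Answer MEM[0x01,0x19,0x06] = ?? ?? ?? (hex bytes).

[0] 0x04->0x19 len=2 : 79 95
[1] 0x11->0x03 len=6 : 94 c2 d4 94 c6 bc
[2] 0x0a->0x01 len=5 : fc 3d a8 c9 f9
[3] 0x07->0x01 len=5 : c6 bc f3 fc 3d
query mem[0x01]=0xc6, mem[0x19]=0x79, mem[0x06]=0x94

MEM[0x01,0x19,0x06] = c6 79 94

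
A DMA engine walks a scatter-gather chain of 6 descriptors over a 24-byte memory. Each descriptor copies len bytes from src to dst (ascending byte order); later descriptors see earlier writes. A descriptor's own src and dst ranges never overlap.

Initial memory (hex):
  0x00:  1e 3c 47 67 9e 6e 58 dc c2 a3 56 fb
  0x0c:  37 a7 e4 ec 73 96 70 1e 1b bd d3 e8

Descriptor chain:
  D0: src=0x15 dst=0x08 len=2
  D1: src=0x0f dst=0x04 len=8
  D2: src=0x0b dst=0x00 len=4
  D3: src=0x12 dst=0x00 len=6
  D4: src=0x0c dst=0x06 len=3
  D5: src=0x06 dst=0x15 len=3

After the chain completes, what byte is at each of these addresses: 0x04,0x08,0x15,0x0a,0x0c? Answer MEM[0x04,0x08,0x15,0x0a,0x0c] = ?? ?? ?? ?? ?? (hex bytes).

[0] 0x15->0x08 len=2 : bd d3
[1] 0x0f->0x04 len=8 : ec 73 96 70 1e 1b bd d3
[2] 0x0b->0x00 len=4 : d3 37 a7 e4
[3] 0x12->0x00 len=6 : 70 1e 1b bd d3 e8
[4] 0x0c->0x06 len=3 : 37 a7 e4
[5] 0x06->0x15 len=3 : 37 a7 e4
query mem[0x04]=0xd3, mem[0x08]=0xe4, mem[0x15]=0x37, mem[0x0a]=0xbd, mem[0x0c]=0x37

MEM[0x04,0x08,0x15,0x0a,0x0c] = d3 e4 37 bd 37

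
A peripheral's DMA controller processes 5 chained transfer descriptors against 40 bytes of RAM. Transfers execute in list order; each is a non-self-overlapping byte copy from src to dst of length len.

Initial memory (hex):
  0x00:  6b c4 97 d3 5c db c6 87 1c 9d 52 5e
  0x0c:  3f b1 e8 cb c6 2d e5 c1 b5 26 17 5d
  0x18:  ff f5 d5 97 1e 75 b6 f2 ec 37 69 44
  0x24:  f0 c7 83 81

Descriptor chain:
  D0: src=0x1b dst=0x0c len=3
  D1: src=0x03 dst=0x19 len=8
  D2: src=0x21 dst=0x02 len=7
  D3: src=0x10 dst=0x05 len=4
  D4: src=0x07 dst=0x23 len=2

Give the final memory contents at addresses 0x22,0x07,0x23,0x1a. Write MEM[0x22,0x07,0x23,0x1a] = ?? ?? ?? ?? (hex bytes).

D0: mem[0x0c..0x0e] <- [97 1e 75]
D1: mem[0x19..0x20] <- [d3 5c db c6 87 1c 9d 52]
D2: mem[0x02..0x08] <- [37 69 44 f0 c7 83 81]
D3: mem[0x05..0x08] <- [c6 2d e5 c1]
D4: mem[0x23..0x24] <- [e5 c1]
query mem[0x22]=0x69, mem[0x07]=0xe5, mem[0x23]=0xe5, mem[0x1a]=0x5c

MEM[0x22,0x07,0x23,0x1a] = 69 e5 e5 5c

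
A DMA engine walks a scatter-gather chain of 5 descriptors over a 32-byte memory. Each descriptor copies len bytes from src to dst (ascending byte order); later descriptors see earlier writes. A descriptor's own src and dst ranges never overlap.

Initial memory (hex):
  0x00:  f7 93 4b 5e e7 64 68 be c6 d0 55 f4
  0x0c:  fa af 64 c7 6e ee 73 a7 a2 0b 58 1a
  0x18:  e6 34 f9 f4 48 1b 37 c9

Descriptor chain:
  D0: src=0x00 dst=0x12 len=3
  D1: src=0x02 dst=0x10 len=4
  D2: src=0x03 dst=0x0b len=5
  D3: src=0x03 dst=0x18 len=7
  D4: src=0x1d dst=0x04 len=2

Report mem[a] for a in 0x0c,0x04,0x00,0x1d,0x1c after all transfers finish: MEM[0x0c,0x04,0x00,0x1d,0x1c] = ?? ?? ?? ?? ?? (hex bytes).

D0: mem[0x12..0x14] <- [f7 93 4b]
D1: mem[0x10..0x13] <- [4b 5e e7 64]
D2: mem[0x0b..0x0f] <- [5e e7 64 68 be]
D3: mem[0x18..0x1e] <- [5e e7 64 68 be c6 d0]
D4: mem[0x04..0x05] <- [c6 d0]
query mem[0x0c]=0xe7, mem[0x04]=0xc6, mem[0x00]=0xf7, mem[0x1d]=0xc6, mem[0x1c]=0xbe

MEM[0x0c,0x04,0x00,0x1d,0x1c] = e7 c6 f7 c6 be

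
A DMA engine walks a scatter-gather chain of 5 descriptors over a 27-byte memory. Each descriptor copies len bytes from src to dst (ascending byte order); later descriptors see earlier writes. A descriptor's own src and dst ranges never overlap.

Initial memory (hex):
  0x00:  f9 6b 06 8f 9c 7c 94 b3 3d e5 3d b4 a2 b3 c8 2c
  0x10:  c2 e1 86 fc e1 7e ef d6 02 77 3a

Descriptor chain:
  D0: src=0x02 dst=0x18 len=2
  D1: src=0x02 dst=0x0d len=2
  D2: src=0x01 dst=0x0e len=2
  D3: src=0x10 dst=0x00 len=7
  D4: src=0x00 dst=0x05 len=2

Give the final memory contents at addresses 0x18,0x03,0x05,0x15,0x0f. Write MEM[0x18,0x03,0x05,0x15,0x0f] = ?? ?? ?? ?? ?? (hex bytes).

#0 dst[0x18+2] := {0x06,0x8f}
#1 dst[0x0d+2] := {0x06,0x8f}
#2 dst[0x0e+2] := {0x6b,0x06}
#3 dst[0x00+7] := {0xc2,0xe1,0x86,0xfc,0xe1,0x7e,0xef}
#4 dst[0x05+2] := {0xc2,0xe1}
query mem[0x18]=0x06, mem[0x03]=0xfc, mem[0x05]=0xc2, mem[0x15]=0x7e, mem[0x0f]=0x06

MEM[0x18,0x03,0x05,0x15,0x0f] = 06 fc c2 7e 06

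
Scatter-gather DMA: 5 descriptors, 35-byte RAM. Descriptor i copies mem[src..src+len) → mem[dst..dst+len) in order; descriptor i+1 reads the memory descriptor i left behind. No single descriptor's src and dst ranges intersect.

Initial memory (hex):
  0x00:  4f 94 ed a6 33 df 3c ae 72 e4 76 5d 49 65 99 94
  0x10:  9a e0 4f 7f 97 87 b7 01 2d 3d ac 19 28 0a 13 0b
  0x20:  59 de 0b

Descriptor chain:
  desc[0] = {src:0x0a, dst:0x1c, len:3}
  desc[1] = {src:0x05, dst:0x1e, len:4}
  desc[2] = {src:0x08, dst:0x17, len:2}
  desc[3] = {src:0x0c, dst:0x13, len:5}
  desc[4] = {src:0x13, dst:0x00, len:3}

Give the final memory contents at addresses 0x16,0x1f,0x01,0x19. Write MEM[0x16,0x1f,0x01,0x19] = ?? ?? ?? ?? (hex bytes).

MEM[0x16,0x1f,0x01,0x19] = 94 3c 65 3d

  after D0: wrote 3B at 0x1c = 765d49
  after D1: wrote 4B at 0x1e = df3cae72
  after D2: wrote 2B at 0x17 = 72e4
  after D3: wrote 5B at 0x13 = 496599949a
  after D4: wrote 3B at 0x00 = 496599
query mem[0x16]=0x94, mem[0x1f]=0x3c, mem[0x01]=0x65, mem[0x19]=0x3d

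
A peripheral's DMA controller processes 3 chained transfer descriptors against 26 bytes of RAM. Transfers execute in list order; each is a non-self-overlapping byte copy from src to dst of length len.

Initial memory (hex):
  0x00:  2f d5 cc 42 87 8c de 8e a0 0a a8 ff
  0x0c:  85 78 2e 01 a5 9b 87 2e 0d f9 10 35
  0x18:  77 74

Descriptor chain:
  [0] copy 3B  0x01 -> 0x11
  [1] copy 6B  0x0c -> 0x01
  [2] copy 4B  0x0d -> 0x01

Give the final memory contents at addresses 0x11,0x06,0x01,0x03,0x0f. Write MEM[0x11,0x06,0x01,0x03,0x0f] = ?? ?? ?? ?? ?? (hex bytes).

#0 dst[0x11+3] := {0xd5,0xcc,0x42}
#1 dst[0x01+6] := {0x85,0x78,0x2e,0x01,0xa5,0xd5}
#2 dst[0x01+4] := {0x78,0x2e,0x01,0xa5}
query mem[0x11]=0xd5, mem[0x06]=0xd5, mem[0x01]=0x78, mem[0x03]=0x01, mem[0x0f]=0x01

MEM[0x11,0x06,0x01,0x03,0x0f] = d5 d5 78 01 01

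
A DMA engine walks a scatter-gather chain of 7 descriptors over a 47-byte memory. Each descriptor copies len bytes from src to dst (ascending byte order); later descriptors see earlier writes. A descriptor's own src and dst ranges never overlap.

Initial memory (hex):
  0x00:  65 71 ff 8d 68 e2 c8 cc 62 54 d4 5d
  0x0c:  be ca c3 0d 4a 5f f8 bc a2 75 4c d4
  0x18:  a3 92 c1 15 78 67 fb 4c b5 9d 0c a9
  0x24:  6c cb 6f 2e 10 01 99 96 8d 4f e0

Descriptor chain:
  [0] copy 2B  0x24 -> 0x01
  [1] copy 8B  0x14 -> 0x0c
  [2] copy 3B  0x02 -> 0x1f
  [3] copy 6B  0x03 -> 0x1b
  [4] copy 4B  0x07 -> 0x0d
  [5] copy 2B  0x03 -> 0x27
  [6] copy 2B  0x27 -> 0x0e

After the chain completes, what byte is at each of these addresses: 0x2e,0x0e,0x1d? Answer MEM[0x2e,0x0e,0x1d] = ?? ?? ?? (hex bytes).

#0 dst[0x01+2] := {0x6c,0xcb}
#1 dst[0x0c+8] := {0xa2,0x75,0x4c,0xd4,0xa3,0x92,0xc1,0x15}
#2 dst[0x1f+3] := {0xcb,0x8d,0x68}
#3 dst[0x1b+6] := {0x8d,0x68,0xe2,0xc8,0xcc,0x62}
#4 dst[0x0d+4] := {0xcc,0x62,0x54,0xd4}
#5 dst[0x27+2] := {0x8d,0x68}
#6 dst[0x0e+2] := {0x8d,0x68}
query mem[0x2e]=0xe0, mem[0x0e]=0x8d, mem[0x1d]=0xe2

MEM[0x2e,0x0e,0x1d] = e0 8d e2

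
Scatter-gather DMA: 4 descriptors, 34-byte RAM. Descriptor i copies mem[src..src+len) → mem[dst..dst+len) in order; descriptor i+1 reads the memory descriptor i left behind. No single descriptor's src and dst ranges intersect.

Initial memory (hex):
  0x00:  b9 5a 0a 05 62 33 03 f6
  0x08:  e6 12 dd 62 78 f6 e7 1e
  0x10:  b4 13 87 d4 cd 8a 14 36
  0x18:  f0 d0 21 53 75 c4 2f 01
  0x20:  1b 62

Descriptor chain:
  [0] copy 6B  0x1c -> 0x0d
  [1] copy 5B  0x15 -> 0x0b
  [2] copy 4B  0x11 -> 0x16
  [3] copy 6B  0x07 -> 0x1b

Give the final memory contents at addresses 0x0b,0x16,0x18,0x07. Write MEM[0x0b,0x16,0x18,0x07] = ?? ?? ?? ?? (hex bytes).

MEM[0x0b,0x16,0x18,0x07] = 8a 1b d4 f6

D0: mem[0x0d..0x12] <- [75 c4 2f 01 1b 62]
D1: mem[0x0b..0x0f] <- [8a 14 36 f0 d0]
D2: mem[0x16..0x19] <- [1b 62 d4 cd]
D3: mem[0x1b..0x20] <- [f6 e6 12 dd 8a 14]
query mem[0x0b]=0x8a, mem[0x16]=0x1b, mem[0x18]=0xd4, mem[0x07]=0xf6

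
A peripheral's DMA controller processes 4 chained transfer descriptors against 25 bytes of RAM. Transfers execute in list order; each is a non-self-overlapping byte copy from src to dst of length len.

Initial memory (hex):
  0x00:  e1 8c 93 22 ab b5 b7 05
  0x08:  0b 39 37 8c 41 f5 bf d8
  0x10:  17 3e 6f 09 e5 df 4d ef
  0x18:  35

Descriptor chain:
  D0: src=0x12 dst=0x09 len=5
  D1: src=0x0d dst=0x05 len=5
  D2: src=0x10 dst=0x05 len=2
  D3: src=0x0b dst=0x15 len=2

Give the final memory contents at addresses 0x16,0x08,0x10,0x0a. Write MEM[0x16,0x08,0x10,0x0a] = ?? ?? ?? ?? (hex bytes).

D0: mem[0x09..0x0d] <- [6f 09 e5 df 4d]
D1: mem[0x05..0x09] <- [4d bf d8 17 3e]
D2: mem[0x05..0x06] <- [17 3e]
D3: mem[0x15..0x16] <- [e5 df]
query mem[0x16]=0xdf, mem[0x08]=0x17, mem[0x10]=0x17, mem[0x0a]=0x09

MEM[0x16,0x08,0x10,0x0a] = df 17 17 09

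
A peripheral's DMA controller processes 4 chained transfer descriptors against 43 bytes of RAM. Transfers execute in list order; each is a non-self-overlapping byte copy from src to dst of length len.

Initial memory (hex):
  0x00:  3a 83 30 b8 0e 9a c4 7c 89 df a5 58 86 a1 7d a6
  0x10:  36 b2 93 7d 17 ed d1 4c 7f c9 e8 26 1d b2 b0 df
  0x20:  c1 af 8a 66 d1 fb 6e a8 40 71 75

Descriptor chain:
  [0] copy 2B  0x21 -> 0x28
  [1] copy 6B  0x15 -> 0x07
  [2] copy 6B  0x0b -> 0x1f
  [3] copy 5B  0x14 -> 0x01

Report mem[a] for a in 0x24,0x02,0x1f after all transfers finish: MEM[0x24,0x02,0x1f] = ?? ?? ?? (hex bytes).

MEM[0x24,0x02,0x1f] = 36 ed c9

  after D0: wrote 2B at 0x28 = af8a
  after D1: wrote 6B at 0x07 = edd14c7fc9e8
  after D2: wrote 6B at 0x1f = c9e8a17da636
  after D3: wrote 5B at 0x01 = 17edd14c7f
query mem[0x24]=0x36, mem[0x02]=0xed, mem[0x1f]=0xc9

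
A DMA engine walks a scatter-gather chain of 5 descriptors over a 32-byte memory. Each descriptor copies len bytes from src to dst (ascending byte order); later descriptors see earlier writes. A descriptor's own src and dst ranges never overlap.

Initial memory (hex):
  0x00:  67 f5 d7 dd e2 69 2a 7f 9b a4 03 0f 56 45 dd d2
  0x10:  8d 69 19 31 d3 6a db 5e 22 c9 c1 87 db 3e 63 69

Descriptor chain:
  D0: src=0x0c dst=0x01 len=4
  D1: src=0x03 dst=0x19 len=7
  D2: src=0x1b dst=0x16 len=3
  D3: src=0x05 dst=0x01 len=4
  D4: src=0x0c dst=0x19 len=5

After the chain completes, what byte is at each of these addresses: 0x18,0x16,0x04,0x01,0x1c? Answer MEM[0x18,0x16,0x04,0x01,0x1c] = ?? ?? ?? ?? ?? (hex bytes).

D0: mem[0x01..0x04] <- [56 45 dd d2]
D1: mem[0x19..0x1f] <- [dd d2 69 2a 7f 9b a4]
D2: mem[0x16..0x18] <- [69 2a 7f]
D3: mem[0x01..0x04] <- [69 2a 7f 9b]
D4: mem[0x19..0x1d] <- [56 45 dd d2 8d]
query mem[0x18]=0x7f, mem[0x16]=0x69, mem[0x04]=0x9b, mem[0x01]=0x69, mem[0x1c]=0xd2

MEM[0x18,0x16,0x04,0x01,0x1c] = 7f 69 9b 69 d2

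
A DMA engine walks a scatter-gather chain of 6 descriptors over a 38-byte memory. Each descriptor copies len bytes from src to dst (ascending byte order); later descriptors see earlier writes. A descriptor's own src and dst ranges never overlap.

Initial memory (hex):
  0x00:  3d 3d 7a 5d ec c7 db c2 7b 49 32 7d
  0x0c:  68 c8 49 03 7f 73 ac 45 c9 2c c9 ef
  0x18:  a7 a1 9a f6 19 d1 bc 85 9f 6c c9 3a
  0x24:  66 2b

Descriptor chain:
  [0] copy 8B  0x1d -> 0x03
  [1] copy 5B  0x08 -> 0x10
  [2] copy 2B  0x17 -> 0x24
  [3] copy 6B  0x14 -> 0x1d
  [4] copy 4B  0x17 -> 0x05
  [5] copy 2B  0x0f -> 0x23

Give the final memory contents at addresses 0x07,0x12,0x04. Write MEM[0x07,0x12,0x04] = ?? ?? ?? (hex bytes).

#0 dst[0x03+8] := {0xd1,0xbc,0x85,0x9f,0x6c,0xc9,0x3a,0x66}
#1 dst[0x10+5] := {0xc9,0x3a,0x66,0x7d,0x68}
#2 dst[0x24+2] := {0xef,0xa7}
#3 dst[0x1d+6] := {0x68,0x2c,0xc9,0xef,0xa7,0xa1}
#4 dst[0x05+4] := {0xef,0xa7,0xa1,0x9a}
#5 dst[0x23+2] := {0x03,0xc9}
query mem[0x07]=0xa1, mem[0x12]=0x66, mem[0x04]=0xbc

MEM[0x07,0x12,0x04] = a1 66 bc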